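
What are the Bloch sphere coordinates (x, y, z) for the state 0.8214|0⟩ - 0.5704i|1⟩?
(0, -0.9371, 0.3493)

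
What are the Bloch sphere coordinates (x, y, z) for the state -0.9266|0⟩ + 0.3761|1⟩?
(-0.697, 0, 0.7171)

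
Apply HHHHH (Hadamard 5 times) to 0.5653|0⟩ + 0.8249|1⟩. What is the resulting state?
0.983|0⟩ - 0.1836|1⟩

H² = I, so H^5 = H: a single Hadamard. With (a, b) = (0.5653, 0.8249), H gives ((a + b)/√2, (a − b)/√2) = (0.983, -0.1836).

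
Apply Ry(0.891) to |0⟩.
0.9024|0⟩ + 0.4309|1⟩

Ry(0.891) = [[cos(θ/2), −sin(θ/2)], [sin(θ/2), cos(θ/2)]]; θ = 0.891, cos(θ/2) ≈ 0.902395, sin(θ/2) ≈ 0.430909.
With a = amp(|0⟩) = 1 and b = amp(|1⟩) = 0:
new amp(|0⟩) = (0.902395)·a + (-0.430909)·b = 0.9024
new amp(|1⟩) = (0.430909)·a + (0.902395)·b = 0.4309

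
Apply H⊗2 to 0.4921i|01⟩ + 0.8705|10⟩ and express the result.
(0.4353 + 0.2461i)|00⟩ + (0.4353 - 0.2461i)|01⟩ + (-0.4353 + 0.2461i)|10⟩ + (-0.4353 - 0.2461i)|11⟩

H⊗2 gives amp(|y⟩) = (1/2) Σ_x (−1)^(x·y) amp(|x⟩), where x·y is the number of positions in which both x and y have a 1.
|00⟩: (0.4921i + 0.8705)/2 = (0.4353 + 0.2461i)
|01⟩: (-0.4921i + 0.8705)/2 = (0.4353 - 0.2461i)
|10⟩: (0.4921i - 0.8705)/2 = (-0.4353 + 0.2461i)
|11⟩: (-0.4921i - 0.8705)/2 = (-0.4353 - 0.2461i)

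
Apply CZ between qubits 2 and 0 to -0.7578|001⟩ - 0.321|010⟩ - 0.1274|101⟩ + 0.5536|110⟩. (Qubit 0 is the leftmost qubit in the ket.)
-0.7578|001⟩ - 0.321|010⟩ + 0.1274|101⟩ + 0.5536|110⟩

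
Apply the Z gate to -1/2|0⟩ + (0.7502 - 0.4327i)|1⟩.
-1/2|0⟩ + (-0.7502 + 0.4327i)|1⟩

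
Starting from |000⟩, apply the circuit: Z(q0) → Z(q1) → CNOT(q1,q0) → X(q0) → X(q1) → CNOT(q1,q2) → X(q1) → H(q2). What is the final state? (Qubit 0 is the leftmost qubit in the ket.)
1/√2|100⟩ - 1/√2|101⟩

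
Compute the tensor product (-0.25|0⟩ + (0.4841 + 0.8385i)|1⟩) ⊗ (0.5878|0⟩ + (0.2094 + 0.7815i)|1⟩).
-0.147|00⟩ + (-0.05235 - 0.1954i)|01⟩ + (0.2846 + 0.4929i)|10⟩ + (-0.5539 + 0.5539i)|11⟩

amp(|b₁b₂…⟩) = product of the factor amplitudes for bits b₁, b₂, …; only kets whose every factor amplitude is nonzero survive.
|00⟩: (-0.25)(0.5878) = -0.147
|01⟩: (-0.25)(0.2094 + 0.7815i) = (-0.05235 - 0.1954i)
|10⟩: (0.4841 + 0.8385i)(0.5878) = (0.2846 + 0.4929i)
|11⟩: (0.4841 + 0.8385i)(0.2094 + 0.7815i) = (-0.5539 + 0.5539i)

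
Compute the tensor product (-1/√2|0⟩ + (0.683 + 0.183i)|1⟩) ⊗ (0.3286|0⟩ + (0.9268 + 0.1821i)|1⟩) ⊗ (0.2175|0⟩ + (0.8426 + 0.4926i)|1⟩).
-0.05054|000⟩ + (-0.1958 - 0.1145i)|001⟩ + (-0.1425 - 0.02801i)|010⟩ + (-0.4888 - 0.4313i)|011⟩ + (0.04881 + 0.01308i)|100⟩ + (0.1595 + 0.1612i)|101⟩ + (0.1304 + 0.06394i)|110⟩ + (0.3605 + 0.5431i)|111⟩

amp(|b₁b₂…⟩) = product of the factor amplitudes for bits b₁, b₂, …; only kets whose every factor amplitude is nonzero survive.
|000⟩: (-1/√2)(0.3286)(0.2175) = -0.05054
|001⟩: (-1/√2)(0.3286)(0.8426 + 0.4926i) = (-0.1958 - 0.1145i)
|010⟩: (-1/√2)(0.9268 + 0.1821i)(0.2175) = (-0.1425 - 0.02801i)
|011⟩: (-1/√2)(0.9268 + 0.1821i)(0.8426 + 0.4926i) = (-0.4888 - 0.4313i)
|100⟩: (0.683 + 0.183i)(0.3286)(0.2175) = (0.04881 + 0.01308i)
|101⟩: (0.683 + 0.183i)(0.3286)(0.8426 + 0.4926i) = (0.1595 + 0.1612i)
|110⟩: (0.683 + 0.183i)(0.9268 + 0.1821i)(0.2175) = (0.1304 + 0.06394i)
|111⟩: (0.683 + 0.183i)(0.9268 + 0.1821i)(0.8426 + 0.4926i) = (0.3605 + 0.5431i)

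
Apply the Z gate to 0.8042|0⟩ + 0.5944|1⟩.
0.8042|0⟩ - 0.5944|1⟩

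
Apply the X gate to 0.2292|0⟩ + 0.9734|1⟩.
0.9734|0⟩ + 0.2292|1⟩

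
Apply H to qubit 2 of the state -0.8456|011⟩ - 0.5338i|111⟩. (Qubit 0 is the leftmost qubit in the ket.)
-0.5979|010⟩ + 0.5979|011⟩ - 0.3775i|110⟩ + 0.3775i|111⟩

H on qubit 2 mixes each pair of kets that differ only in qubit 2: amplitudes (a, b) of (|…0…⟩, |…1…⟩) become ((a + b)/√2, (a − b)/√2). Kets absent from the input have amplitude 0.
(|010⟩, |011⟩): (a, b) = (0, -0.8456) → (-0.5979, 0.5979)
(|110⟩, |111⟩): (a, b) = (0, -0.5338i) → (-0.3775i, 0.3775i)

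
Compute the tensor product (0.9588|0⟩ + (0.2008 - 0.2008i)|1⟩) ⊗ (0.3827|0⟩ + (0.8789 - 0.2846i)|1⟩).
0.3669|00⟩ + (0.8427 - 0.2729i)|01⟩ + (0.07685 - 0.07685i)|10⟩ + (0.1193 - 0.2336i)|11⟩

amp(|b₁b₂…⟩) = product of the factor amplitudes for bits b₁, b₂, …; only kets whose every factor amplitude is nonzero survive.
|00⟩: (0.9588)(0.3827) = 0.3669
|01⟩: (0.9588)(0.8789 - 0.2846i) = (0.8427 - 0.2729i)
|10⟩: (0.2008 - 0.2008i)(0.3827) = (0.07685 - 0.07685i)
|11⟩: (0.2008 - 0.2008i)(0.8789 - 0.2846i) = (0.1193 - 0.2336i)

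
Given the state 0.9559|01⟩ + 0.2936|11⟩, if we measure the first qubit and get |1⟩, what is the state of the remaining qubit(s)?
|1⟩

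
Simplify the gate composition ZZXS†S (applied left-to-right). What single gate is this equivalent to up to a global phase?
X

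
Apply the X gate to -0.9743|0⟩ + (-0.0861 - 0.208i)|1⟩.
(-0.0861 - 0.208i)|0⟩ - 0.9743|1⟩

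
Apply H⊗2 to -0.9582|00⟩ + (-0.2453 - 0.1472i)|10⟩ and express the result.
(-0.6018 - 0.0736i)|00⟩ + (-0.6018 - 0.0736i)|01⟩ + (-0.3565 + 0.0736i)|10⟩ + (-0.3565 + 0.0736i)|11⟩

H⊗2 gives amp(|y⟩) = (1/2) Σ_x (−1)^(x·y) amp(|x⟩), where x·y is the number of positions in which both x and y have a 1.
|00⟩: (-0.9582 + (-0.2453 - 0.1472i))/2 = (-0.6018 - 0.0736i)
|01⟩: (-0.9582 + (-0.2453 - 0.1472i))/2 = (-0.6018 - 0.0736i)
|10⟩: (-0.9582 - (-0.2453 - 0.1472i))/2 = (-0.3565 + 0.0736i)
|11⟩: (-0.9582 - (-0.2453 - 0.1472i))/2 = (-0.3565 + 0.0736i)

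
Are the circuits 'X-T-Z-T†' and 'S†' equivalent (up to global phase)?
No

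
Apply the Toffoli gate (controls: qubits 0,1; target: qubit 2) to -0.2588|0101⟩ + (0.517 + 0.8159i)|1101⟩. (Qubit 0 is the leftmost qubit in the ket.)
-0.2588|0101⟩ + (0.517 + 0.8159i)|1111⟩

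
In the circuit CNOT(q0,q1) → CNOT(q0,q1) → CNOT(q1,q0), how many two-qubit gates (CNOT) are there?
3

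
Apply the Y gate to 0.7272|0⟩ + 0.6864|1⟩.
-0.6864i|0⟩ + 0.7272i|1⟩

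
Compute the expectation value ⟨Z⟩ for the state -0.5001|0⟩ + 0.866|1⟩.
-0.4999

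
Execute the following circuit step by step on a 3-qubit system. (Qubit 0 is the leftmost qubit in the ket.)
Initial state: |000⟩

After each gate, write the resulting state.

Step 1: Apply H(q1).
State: 1/√2|000⟩ + 1/√2|010⟩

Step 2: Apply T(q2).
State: 1/√2|000⟩ + 1/√2|010⟩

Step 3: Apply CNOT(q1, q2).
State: 1/√2|000⟩ + 1/√2|011⟩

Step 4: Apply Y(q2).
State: (1/√2)i|001⟩ - (1/√2)i|010⟩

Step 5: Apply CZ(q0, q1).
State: (1/√2)i|001⟩ - (1/√2)i|010⟩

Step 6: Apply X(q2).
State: (1/√2)i|000⟩ - (1/√2)i|011⟩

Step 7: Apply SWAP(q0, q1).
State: (1/√2)i|000⟩ - (1/√2)i|101⟩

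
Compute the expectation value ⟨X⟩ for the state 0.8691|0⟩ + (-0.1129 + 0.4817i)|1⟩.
-0.1962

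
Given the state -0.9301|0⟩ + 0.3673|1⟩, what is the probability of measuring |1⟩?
0.1349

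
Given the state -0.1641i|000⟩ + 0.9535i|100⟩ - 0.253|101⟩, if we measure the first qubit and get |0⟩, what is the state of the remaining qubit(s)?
-i|00⟩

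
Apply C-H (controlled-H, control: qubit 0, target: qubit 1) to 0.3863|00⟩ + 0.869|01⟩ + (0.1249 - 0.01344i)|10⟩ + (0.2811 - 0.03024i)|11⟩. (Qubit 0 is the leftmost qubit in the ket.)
0.3863|00⟩ + 0.869|01⟩ + (0.2871 - 0.03089i)|10⟩ + (-0.1105 + 0.01188i)|11⟩

C-H leaves the control-|0⟩ kets |00⟩, |01⟩ unchanged and applies H to qubit 1 on the control-|1⟩ pair (|10⟩, |11⟩).
H = [[1/√2, 1/√2], [1/√2, -1/√2]].
With a = amp(|10⟩) = (0.1249 - 0.01344i) and b = amp(|11⟩) = (0.2811 - 0.03024i):
new amp(|10⟩) = (1/√2)·a + (1/√2)·b = (0.2871 - 0.03089i)
new amp(|11⟩) = (1/√2)·a + (-1/√2)·b = (-0.1105 + 0.01188i)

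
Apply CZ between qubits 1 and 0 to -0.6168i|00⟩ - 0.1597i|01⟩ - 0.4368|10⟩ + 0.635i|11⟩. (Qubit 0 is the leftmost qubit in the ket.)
-0.6168i|00⟩ - 0.1597i|01⟩ - 0.4368|10⟩ - 0.635i|11⟩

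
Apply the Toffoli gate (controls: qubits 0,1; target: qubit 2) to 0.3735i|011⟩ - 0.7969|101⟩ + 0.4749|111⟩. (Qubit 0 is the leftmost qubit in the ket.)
0.3735i|011⟩ - 0.7969|101⟩ + 0.4749|110⟩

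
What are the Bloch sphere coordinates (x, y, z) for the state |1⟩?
(0, 0, -1)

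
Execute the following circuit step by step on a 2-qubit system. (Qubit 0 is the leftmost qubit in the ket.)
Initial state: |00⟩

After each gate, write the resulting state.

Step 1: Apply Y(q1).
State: i|01⟩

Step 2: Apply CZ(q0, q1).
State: i|01⟩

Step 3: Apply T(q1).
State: (-1/√2 + (1/√2)i)|01⟩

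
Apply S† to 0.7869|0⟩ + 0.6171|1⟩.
0.7869|0⟩ - 0.6171i|1⟩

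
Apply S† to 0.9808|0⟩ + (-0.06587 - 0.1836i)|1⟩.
0.9808|0⟩ + (-0.1836 + 0.06587i)|1⟩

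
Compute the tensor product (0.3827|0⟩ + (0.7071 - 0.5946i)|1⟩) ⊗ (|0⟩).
0.3827|00⟩ + (0.7071 - 0.5946i)|10⟩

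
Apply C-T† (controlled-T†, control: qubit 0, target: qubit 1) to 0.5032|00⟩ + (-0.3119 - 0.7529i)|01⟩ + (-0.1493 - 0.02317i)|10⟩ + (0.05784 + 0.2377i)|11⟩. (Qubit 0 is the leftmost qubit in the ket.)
0.5032|00⟩ + (-0.3119 - 0.7529i)|01⟩ + (-0.1493 - 0.02317i)|10⟩ + (0.209 + 0.1272i)|11⟩

C-T† leaves the control-|0⟩ kets |00⟩, |01⟩ unchanged and applies T† to qubit 1 on the control-|1⟩ pair (|10⟩, |11⟩).
T† = [[1, 0], [0, (1/√2 - (1/√2)i)]].
With a = amp(|10⟩) = (-0.1493 - 0.02317i) and b = amp(|11⟩) = (0.05784 + 0.2377i):
new amp(|10⟩) = (1)·a = (-0.1493 - 0.02317i)
new amp(|11⟩) = (1/√2 - (1/√2)i)·b = (0.209 + 0.1272i)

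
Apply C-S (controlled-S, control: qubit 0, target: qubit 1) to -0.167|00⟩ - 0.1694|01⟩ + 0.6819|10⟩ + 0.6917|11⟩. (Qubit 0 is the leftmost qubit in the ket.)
-0.167|00⟩ - 0.1694|01⟩ + 0.6819|10⟩ + 0.6917i|11⟩

C-S leaves the control-|0⟩ kets |00⟩, |01⟩ unchanged and applies S to qubit 1 on the control-|1⟩ pair (|10⟩, |11⟩).
S = [[1, 0], [0, i]].
With a = amp(|10⟩) = 0.6819 and b = amp(|11⟩) = 0.6917:
new amp(|10⟩) = (1)·a = 0.6819
new amp(|11⟩) = (i)·b = 0.6917i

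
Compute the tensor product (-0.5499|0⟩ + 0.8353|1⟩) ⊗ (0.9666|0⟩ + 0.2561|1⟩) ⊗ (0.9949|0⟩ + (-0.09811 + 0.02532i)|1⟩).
-0.5288|000⟩ + (0.05215 - 0.01346i)|001⟩ - 0.1401|010⟩ + (0.01382 - 0.003566i)|011⟩ + 0.8033|100⟩ + (-0.07921 + 0.02044i)|101⟩ + 0.2128|110⟩ + (-0.02099 + 0.005416i)|111⟩

amp(|b₁b₂…⟩) = product of the factor amplitudes for bits b₁, b₂, …; only kets whose every factor amplitude is nonzero survive.
|000⟩: (-0.5499)(0.9666)(0.9949) = -0.5288
|001⟩: (-0.5499)(0.9666)(-0.09811 + 0.02532i) = (0.05215 - 0.01346i)
|010⟩: (-0.5499)(0.2561)(0.9949) = -0.1401
|011⟩: (-0.5499)(0.2561)(-0.09811 + 0.02532i) = (0.01382 - 0.003566i)
|100⟩: (0.8353)(0.9666)(0.9949) = 0.8033
|101⟩: (0.8353)(0.9666)(-0.09811 + 0.02532i) = (-0.07921 + 0.02044i)
|110⟩: (0.8353)(0.2561)(0.9949) = 0.2128
|111⟩: (0.8353)(0.2561)(-0.09811 + 0.02532i) = (-0.02099 + 0.005416i)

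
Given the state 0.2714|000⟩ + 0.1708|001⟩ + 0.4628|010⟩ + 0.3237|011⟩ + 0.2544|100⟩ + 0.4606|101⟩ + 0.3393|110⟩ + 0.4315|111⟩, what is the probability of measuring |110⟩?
0.1151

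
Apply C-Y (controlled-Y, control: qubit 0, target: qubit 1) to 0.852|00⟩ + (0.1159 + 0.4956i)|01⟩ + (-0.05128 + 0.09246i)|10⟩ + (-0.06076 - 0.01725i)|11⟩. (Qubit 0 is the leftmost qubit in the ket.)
0.852|00⟩ + (0.1159 + 0.4956i)|01⟩ + (-0.01725 + 0.06076i)|10⟩ + (-0.09246 - 0.05128i)|11⟩

C-Y leaves the control-|0⟩ kets |00⟩, |01⟩ unchanged and applies Y to qubit 1 on the control-|1⟩ pair (|10⟩, |11⟩).
Y = [[0, -i], [i, 0]].
With a = amp(|10⟩) = (-0.05128 + 0.09246i) and b = amp(|11⟩) = (-0.06076 - 0.01725i):
new amp(|10⟩) = (-i)·b = (-0.01725 + 0.06076i)
new amp(|11⟩) = (i)·a = (-0.09246 - 0.05128i)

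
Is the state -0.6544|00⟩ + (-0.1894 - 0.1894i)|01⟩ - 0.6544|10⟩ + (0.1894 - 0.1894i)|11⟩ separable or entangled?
Entangled

Writing the state as a|00⟩ + b|01⟩ + c|10⟩ + d|11⟩, it is a product state iff ad − bc = 0.
Here (a, b, c, d) = (-0.6544, (-0.1894 - 0.1894i), -0.6544, (0.1894 - 0.1894i)): ad − bc = (-0.6544)(0.1894 - 0.1894i) − (-0.1894 - 0.1894i)(-0.6544) = -0.2479 ≠ 0, so the state is entangled.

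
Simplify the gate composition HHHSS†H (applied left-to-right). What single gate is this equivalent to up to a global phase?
I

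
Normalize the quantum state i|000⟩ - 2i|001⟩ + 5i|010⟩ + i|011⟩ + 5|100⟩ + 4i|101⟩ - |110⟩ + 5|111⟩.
0.101i|000⟩ - 0.202i|001⟩ + 0.5051i|010⟩ + 0.101i|011⟩ + 0.5051|100⟩ + 0.4041i|101⟩ - 0.101|110⟩ + 0.5051|111⟩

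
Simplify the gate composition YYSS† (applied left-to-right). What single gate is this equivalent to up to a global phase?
I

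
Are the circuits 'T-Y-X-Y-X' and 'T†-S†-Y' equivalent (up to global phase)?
No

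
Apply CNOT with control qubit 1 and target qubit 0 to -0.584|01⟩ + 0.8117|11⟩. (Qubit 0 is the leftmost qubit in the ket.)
0.8117|01⟩ - 0.584|11⟩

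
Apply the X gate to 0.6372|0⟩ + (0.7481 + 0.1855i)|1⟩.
(0.7481 + 0.1855i)|0⟩ + 0.6372|1⟩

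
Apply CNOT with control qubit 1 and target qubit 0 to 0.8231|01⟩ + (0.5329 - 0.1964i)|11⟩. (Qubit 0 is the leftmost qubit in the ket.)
(0.5329 - 0.1964i)|01⟩ + 0.8231|11⟩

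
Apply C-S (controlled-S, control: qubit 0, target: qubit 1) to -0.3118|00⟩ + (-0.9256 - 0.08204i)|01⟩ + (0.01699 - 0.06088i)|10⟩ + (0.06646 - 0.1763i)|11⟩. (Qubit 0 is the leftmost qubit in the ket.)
-0.3118|00⟩ + (-0.9256 - 0.08204i)|01⟩ + (0.01699 - 0.06088i)|10⟩ + (0.1763 + 0.06646i)|11⟩

C-S leaves the control-|0⟩ kets |00⟩, |01⟩ unchanged and applies S to qubit 1 on the control-|1⟩ pair (|10⟩, |11⟩).
S = [[1, 0], [0, i]].
With a = amp(|10⟩) = (0.01699 - 0.06088i) and b = amp(|11⟩) = (0.06646 - 0.1763i):
new amp(|10⟩) = (1)·a = (0.01699 - 0.06088i)
new amp(|11⟩) = (i)·b = (0.1763 + 0.06646i)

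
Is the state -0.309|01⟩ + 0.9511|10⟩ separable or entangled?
Entangled

Writing the state as a|00⟩ + b|01⟩ + c|10⟩ + d|11⟩, it is a product state iff ad − bc = 0.
Here (a, b, c, d) = (0, -0.309, 0.9511, 0): ad − bc = (0)(0) − (-0.309)(0.9511) = 0.2939 ≠ 0, so the state is entangled.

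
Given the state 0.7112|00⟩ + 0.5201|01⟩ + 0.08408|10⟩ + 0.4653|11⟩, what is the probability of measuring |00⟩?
0.5058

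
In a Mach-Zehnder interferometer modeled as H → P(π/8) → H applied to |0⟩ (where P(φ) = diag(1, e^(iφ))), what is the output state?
(0.9619 + 0.1913i)|0⟩ + (0.03806 - 0.1913i)|1⟩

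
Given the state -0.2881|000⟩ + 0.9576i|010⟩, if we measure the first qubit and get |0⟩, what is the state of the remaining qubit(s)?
-0.2881|00⟩ + 0.9576i|10⟩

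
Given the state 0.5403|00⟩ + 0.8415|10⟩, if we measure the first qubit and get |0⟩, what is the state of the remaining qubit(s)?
|0⟩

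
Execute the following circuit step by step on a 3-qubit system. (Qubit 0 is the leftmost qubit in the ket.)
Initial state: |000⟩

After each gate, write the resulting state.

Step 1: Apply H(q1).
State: 1/√2|000⟩ + 1/√2|010⟩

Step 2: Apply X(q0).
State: 1/√2|100⟩ + 1/√2|110⟩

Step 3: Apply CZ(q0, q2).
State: 1/√2|100⟩ + 1/√2|110⟩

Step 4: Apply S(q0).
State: (1/√2)i|100⟩ + (1/√2)i|110⟩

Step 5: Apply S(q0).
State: -1/√2|100⟩ - 1/√2|110⟩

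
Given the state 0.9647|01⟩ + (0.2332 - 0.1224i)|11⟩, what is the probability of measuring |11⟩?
0.06936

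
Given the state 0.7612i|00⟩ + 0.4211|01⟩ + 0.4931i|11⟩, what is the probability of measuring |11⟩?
0.2431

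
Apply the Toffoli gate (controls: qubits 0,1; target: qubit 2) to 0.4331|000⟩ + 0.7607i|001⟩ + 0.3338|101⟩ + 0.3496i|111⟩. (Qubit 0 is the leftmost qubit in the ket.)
0.4331|000⟩ + 0.7607i|001⟩ + 0.3338|101⟩ + 0.3496i|110⟩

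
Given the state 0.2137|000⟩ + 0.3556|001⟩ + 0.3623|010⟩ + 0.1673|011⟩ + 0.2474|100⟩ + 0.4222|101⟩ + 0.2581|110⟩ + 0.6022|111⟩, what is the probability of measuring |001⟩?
0.1265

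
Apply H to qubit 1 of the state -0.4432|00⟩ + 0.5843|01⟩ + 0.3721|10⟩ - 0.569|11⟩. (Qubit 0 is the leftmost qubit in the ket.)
0.09977|00⟩ - 0.7266|01⟩ - 0.1392|10⟩ + 0.6655|11⟩

H on qubit 1 mixes each pair of kets that differ only in qubit 1: amplitudes (a, b) of (|…0…⟩, |…1…⟩) become ((a + b)/√2, (a − b)/√2). Kets absent from the input have amplitude 0.
(|00⟩, |01⟩): (a, b) = (-0.4432, 0.5843) → (0.09977, -0.7266)
(|10⟩, |11⟩): (a, b) = (0.3721, -0.569) → (-0.1392, 0.6655)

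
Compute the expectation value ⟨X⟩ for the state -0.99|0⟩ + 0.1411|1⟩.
-0.2794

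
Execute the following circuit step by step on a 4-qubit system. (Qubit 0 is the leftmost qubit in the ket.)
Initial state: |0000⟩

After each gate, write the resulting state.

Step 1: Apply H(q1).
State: 1/√2|0000⟩ + 1/√2|0100⟩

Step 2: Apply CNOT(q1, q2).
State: 1/√2|0000⟩ + 1/√2|0110⟩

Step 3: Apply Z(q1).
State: 1/√2|0000⟩ - 1/√2|0110⟩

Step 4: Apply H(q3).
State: 1/2|0000⟩ + 1/2|0001⟩ - 1/2|0110⟩ - 1/2|0111⟩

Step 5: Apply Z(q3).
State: 1/2|0000⟩ - 1/2|0001⟩ - 1/2|0110⟩ + 1/2|0111⟩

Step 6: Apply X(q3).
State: -1/2|0000⟩ + 1/2|0001⟩ + 1/2|0110⟩ - 1/2|0111⟩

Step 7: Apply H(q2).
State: -1/√8|0000⟩ + 1/√8|0001⟩ - 1/√8|0010⟩ + 1/√8|0011⟩ + 1/√8|0100⟩ - 1/√8|0101⟩ - 1/√8|0110⟩ + 1/√8|0111⟩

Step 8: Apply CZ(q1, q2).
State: -1/√8|0000⟩ + 1/√8|0001⟩ - 1/√8|0010⟩ + 1/√8|0011⟩ + 1/√8|0100⟩ - 1/√8|0101⟩ + 1/√8|0110⟩ - 1/√8|0111⟩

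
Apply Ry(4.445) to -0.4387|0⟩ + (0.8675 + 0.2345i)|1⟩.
(-0.4236 - 0.1864i)|0⟩ + (-0.875 - 0.1422i)|1⟩

Ry(4.445) = [[cos(θ/2), −sin(θ/2)], [sin(θ/2), cos(θ/2)]]; θ = 4.445, cos(θ/2) ≈ -0.606542, sin(θ/2) ≈ 0.795052.
With a = amp(|0⟩) = -0.4387 and b = amp(|1⟩) = (0.8675 + 0.2345i):
new amp(|0⟩) = (-0.606542)·a + (-0.795052)·b = (-0.4236 - 0.1864i)
new amp(|1⟩) = (0.795052)·a + (-0.606542)·b = (-0.875 - 0.1422i)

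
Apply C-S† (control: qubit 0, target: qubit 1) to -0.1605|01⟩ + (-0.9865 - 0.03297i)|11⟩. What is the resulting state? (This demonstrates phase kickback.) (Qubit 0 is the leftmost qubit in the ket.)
-0.1605|01⟩ + (-0.03297 + 0.9865i)|11⟩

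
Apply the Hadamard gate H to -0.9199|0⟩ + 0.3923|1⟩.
-0.3731|0⟩ - 0.9279|1⟩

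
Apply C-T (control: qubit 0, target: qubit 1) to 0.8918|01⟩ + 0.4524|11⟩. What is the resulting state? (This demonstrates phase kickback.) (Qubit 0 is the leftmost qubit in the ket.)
0.8918|01⟩ + (0.3199 + 0.3199i)|11⟩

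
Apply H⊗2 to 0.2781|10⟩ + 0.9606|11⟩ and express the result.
0.6194|00⟩ - 0.3413|01⟩ - 0.6194|10⟩ + 0.3413|11⟩

H⊗2 gives amp(|y⟩) = (1/2) Σ_x (−1)^(x·y) amp(|x⟩), where x·y is the number of positions in which both x and y have a 1.
|00⟩: (0.2781 + 0.9606)/2 = 0.6194
|01⟩: (0.2781 - 0.9606)/2 = -0.3413
|10⟩: (-0.2781 - 0.9606)/2 = -0.6194
|11⟩: (-0.2781 + 0.9606)/2 = 0.3413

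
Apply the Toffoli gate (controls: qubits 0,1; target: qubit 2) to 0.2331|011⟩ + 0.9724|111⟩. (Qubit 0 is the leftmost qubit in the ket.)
0.2331|011⟩ + 0.9724|110⟩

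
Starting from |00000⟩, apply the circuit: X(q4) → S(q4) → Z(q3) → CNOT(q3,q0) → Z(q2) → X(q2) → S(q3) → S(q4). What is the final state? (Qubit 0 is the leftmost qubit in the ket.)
-|00101⟩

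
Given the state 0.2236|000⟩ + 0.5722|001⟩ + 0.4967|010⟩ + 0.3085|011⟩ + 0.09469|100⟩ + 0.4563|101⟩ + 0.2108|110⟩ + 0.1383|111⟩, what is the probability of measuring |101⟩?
0.2082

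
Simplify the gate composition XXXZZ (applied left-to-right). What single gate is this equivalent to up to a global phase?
X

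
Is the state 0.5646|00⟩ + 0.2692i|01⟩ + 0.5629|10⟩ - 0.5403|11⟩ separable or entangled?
Entangled

Writing the state as a|00⟩ + b|01⟩ + c|10⟩ + d|11⟩, it is a product state iff ad − bc = 0.
Here (a, b, c, d) = (0.5646, 0.2692i, 0.5629, -0.5403): ad − bc = (0.5646)(-0.5403) − (0.2692i)(0.5629) = (-0.3051 - 0.1515i) ≠ 0, so the state is entangled.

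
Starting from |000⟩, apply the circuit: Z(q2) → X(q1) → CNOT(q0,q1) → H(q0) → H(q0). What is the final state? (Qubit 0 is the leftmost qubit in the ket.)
|010⟩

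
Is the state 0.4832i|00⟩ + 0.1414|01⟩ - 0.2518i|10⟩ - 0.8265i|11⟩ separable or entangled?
Entangled

Writing the state as a|00⟩ + b|01⟩ + c|10⟩ + d|11⟩, it is a product state iff ad − bc = 0.
Here (a, b, c, d) = (0.4832i, 0.1414, -0.2518i, -0.8265i): ad − bc = (0.4832i)(-0.8265i) − (0.1414)(-0.2518i) = (0.3994 + 0.0356i) ≠ 0, so the state is entangled.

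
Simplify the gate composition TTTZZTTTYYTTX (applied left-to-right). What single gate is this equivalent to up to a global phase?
X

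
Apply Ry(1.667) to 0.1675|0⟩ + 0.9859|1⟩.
-0.6172|0⟩ + 0.7868|1⟩

Ry(1.667) = [[cos(θ/2), −sin(θ/2)], [sin(θ/2), cos(θ/2)]]; θ = 1.667, cos(θ/2) ≈ 0.672289, sin(θ/2) ≈ 0.740289.
With a = amp(|0⟩) = 0.1675 and b = amp(|1⟩) = 0.9859:
new amp(|0⟩) = (0.672289)·a + (-0.740289)·b = -0.6172
new amp(|1⟩) = (0.740289)·a + (0.672289)·b = 0.7868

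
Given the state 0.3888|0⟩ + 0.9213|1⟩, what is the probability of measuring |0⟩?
0.1512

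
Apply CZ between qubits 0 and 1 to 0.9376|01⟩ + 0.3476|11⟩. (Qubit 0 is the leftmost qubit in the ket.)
0.9376|01⟩ - 0.3476|11⟩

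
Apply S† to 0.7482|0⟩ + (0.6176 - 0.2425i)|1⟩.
0.7482|0⟩ + (-0.2425 - 0.6176i)|1⟩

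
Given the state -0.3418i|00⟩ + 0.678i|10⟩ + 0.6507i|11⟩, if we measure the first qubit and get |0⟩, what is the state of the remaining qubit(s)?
-i|0⟩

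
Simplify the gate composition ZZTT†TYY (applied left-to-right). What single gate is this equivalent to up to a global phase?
T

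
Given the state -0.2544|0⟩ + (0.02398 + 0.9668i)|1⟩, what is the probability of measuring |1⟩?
0.9353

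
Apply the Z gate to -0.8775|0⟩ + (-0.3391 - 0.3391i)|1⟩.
-0.8775|0⟩ + (0.3391 + 0.3391i)|1⟩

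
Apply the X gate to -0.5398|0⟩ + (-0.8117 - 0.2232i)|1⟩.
(-0.8117 - 0.2232i)|0⟩ - 0.5398|1⟩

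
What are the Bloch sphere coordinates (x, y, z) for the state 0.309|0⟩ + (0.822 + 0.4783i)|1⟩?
(0.508, 0.2956, -0.809)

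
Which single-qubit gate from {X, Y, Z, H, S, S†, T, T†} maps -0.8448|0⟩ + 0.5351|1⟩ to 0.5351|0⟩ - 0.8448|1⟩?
X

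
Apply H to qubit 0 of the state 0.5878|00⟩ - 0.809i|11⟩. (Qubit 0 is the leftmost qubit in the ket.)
0.4156|00⟩ - 0.572i|01⟩ + 0.4156|10⟩ + 0.572i|11⟩

H on qubit 0 mixes each pair of kets that differ only in qubit 0: amplitudes (a, b) of (|…0…⟩, |…1…⟩) become ((a + b)/√2, (a − b)/√2). Kets absent from the input have amplitude 0.
(|00⟩, |10⟩): (a, b) = (0.5878, 0) → (0.4156, 0.4156)
(|01⟩, |11⟩): (a, b) = (0, -0.809i) → (-0.572i, 0.572i)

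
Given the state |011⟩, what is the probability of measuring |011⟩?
1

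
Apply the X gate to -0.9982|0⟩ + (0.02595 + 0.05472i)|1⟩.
(0.02595 + 0.05472i)|0⟩ - 0.9982|1⟩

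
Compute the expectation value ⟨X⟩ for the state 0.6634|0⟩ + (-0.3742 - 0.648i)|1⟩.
-0.4965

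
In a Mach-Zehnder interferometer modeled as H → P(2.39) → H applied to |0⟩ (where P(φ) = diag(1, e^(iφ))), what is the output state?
(0.1347 + 0.3414i)|0⟩ + (0.8653 - 0.3414i)|1⟩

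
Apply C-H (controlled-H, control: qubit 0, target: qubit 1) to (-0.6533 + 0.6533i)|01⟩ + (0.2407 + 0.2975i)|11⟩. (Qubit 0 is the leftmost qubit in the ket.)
(-0.6533 + 0.6533i)|01⟩ + (0.1702 + 0.2104i)|10⟩ + (-0.1702 - 0.2104i)|11⟩

C-H leaves the control-|0⟩ kets |00⟩, |01⟩ unchanged and applies H to qubit 1 on the control-|1⟩ pair (|10⟩, |11⟩).
H = [[1/√2, 1/√2], [1/√2, -1/√2]].
With a = amp(|10⟩) = 0 and b = amp(|11⟩) = (0.2407 + 0.2975i):
new amp(|10⟩) = (1/√2)·a + (1/√2)·b = (0.1702 + 0.2104i)
new amp(|11⟩) = (1/√2)·a + (-1/√2)·b = (-0.1702 - 0.2104i)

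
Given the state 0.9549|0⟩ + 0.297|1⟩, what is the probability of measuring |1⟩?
0.08821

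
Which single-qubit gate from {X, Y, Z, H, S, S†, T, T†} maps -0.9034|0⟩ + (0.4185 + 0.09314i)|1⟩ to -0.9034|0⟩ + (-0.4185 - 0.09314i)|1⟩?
Z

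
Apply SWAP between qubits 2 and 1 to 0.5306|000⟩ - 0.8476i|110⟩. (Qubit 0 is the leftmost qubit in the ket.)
0.5306|000⟩ - 0.8476i|101⟩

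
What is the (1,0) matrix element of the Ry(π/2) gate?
1/√2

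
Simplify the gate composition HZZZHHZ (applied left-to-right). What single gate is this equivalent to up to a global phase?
H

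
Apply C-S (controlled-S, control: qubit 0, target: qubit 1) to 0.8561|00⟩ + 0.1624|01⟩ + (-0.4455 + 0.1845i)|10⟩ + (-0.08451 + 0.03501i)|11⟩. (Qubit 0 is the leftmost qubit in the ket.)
0.8561|00⟩ + 0.1624|01⟩ + (-0.4455 + 0.1845i)|10⟩ + (-0.03501 - 0.08451i)|11⟩

C-S leaves the control-|0⟩ kets |00⟩, |01⟩ unchanged and applies S to qubit 1 on the control-|1⟩ pair (|10⟩, |11⟩).
S = [[1, 0], [0, i]].
With a = amp(|10⟩) = (-0.4455 + 0.1845i) and b = amp(|11⟩) = (-0.08451 + 0.03501i):
new amp(|10⟩) = (1)·a = (-0.4455 + 0.1845i)
new amp(|11⟩) = (i)·b = (-0.03501 - 0.08451i)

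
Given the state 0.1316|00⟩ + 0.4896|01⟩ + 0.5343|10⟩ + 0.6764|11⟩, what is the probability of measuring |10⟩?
0.2855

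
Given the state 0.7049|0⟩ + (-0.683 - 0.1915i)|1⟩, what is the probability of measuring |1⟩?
0.5032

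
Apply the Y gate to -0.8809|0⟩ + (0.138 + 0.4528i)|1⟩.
(0.4528 - 0.138i)|0⟩ - 0.8809i|1⟩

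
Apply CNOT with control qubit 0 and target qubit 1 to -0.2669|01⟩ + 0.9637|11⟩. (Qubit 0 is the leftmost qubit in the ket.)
-0.2669|01⟩ + 0.9637|10⟩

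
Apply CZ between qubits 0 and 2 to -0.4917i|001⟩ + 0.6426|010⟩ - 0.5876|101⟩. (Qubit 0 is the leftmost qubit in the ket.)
-0.4917i|001⟩ + 0.6426|010⟩ + 0.5876|101⟩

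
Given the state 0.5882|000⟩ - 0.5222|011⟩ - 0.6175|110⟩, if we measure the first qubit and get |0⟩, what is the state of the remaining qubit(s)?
0.7478|00⟩ - 0.6639|11⟩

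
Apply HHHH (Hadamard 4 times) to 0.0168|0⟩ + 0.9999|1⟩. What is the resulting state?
0.0168|0⟩ + 0.9999|1⟩

H² = I, so an even number of Hadamards cancels: H^4 = I and the state is unchanged.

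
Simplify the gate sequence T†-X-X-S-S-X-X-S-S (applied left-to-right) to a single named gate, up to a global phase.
T†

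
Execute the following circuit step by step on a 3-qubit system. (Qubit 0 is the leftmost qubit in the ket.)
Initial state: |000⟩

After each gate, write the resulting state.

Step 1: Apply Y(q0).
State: i|100⟩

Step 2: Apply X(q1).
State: i|110⟩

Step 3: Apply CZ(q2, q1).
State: i|110⟩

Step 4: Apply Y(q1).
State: |100⟩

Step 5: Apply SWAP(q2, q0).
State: |001⟩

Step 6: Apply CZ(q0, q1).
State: |001⟩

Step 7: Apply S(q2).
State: i|001⟩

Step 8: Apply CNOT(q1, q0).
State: i|001⟩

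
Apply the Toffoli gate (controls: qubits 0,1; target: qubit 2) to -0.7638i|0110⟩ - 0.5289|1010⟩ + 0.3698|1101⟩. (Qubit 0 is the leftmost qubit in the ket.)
-0.7638i|0110⟩ - 0.5289|1010⟩ + 0.3698|1111⟩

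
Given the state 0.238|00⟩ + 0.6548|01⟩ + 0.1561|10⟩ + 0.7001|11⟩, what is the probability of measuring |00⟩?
0.05664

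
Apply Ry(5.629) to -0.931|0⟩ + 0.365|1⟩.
0.7644|0⟩ - 0.6448|1⟩

Ry(5.629) = [[cos(θ/2), −sin(θ/2)], [sin(θ/2), cos(θ/2)]]; θ = 5.629, cos(θ/2) ≈ -0.94698, sin(θ/2) ≈ 0.321291.
With a = amp(|0⟩) = -0.931 and b = amp(|1⟩) = 0.365:
new amp(|0⟩) = (-0.94698)·a + (-0.321291)·b = 0.7644
new amp(|1⟩) = (0.321291)·a + (-0.94698)·b = -0.6448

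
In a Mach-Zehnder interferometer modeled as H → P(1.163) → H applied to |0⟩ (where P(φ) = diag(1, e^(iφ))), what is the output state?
(0.6983 + 0.459i)|0⟩ + (0.3017 - 0.459i)|1⟩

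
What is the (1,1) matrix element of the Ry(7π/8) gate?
0.1951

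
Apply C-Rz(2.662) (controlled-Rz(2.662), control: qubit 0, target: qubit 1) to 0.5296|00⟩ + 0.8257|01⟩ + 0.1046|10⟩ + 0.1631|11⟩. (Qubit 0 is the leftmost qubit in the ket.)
0.5296|00⟩ + 0.8257|01⟩ + (0.02484 - 0.1016i)|10⟩ + (0.03874 + 0.1584i)|11⟩

C-Rz(2.662) leaves the control-|0⟩ kets |00⟩, |01⟩ unchanged and applies Rz(2.662) to qubit 1 on the control-|1⟩ pair (|10⟩, |11⟩).
Rz(2.662) = [[e^(−iθ/2), 0], [0, e^(iθ/2)]] with e^(±iθ/2) = cos(θ/2) ± i·sin(θ/2); θ = 2.662, cos(θ/2) ≈ 0.237505, sin(θ/2) ≈ 0.971386.
With a = amp(|10⟩) = 0.1046 and b = amp(|11⟩) = 0.1631:
new amp(|10⟩) = (0.237505 - 0.971386i)·a = (0.02484 - 0.1016i)
new amp(|11⟩) = (0.237505 + 0.971386i)·b = (0.03874 + 0.1584i)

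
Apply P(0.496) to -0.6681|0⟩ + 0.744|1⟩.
-0.6681|0⟩ + (0.6543 + 0.3541i)|1⟩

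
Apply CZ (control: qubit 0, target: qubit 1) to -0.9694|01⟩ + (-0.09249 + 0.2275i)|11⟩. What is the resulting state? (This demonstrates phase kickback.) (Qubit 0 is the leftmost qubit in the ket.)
-0.9694|01⟩ + (0.09249 - 0.2275i)|11⟩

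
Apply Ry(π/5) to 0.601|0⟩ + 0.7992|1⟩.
0.3246|0⟩ + 0.9458|1⟩

Ry(π/5) = [[cos(θ/2), −sin(θ/2)], [sin(θ/2), cos(θ/2)]]; θ = π/5, cos(θ/2) ≈ 0.951057, sin(θ/2) ≈ 0.309017.
With a = amp(|0⟩) = 0.601 and b = amp(|1⟩) = 0.7992:
new amp(|0⟩) = (0.951057)·a + (-0.309017)·b = 0.3246
new amp(|1⟩) = (0.309017)·a + (0.951057)·b = 0.9458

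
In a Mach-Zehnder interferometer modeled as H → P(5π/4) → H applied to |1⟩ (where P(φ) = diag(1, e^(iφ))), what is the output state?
(0.8536 + (1/√8)i)|0⟩ + (0.1464 - (1/√8)i)|1⟩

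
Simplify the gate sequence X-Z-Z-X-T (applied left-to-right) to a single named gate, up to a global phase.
T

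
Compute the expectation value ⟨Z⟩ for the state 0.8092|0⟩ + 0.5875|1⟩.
0.3096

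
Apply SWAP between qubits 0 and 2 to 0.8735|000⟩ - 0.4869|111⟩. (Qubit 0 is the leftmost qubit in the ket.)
0.8735|000⟩ - 0.4869|111⟩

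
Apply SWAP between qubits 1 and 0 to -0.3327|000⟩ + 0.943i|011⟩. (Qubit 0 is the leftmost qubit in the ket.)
-0.3327|000⟩ + 0.943i|101⟩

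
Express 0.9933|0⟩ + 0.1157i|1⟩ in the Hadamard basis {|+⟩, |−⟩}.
(0.7024 + 0.08181i)|+⟩ + (0.7024 - 0.08181i)|−⟩

With |ψ⟩ = α|0⟩ + β|1⟩, the Hadamard-basis coefficients are ⟨+|ψ⟩ = (α + β)/√2 and ⟨−|ψ⟩ = (α − β)/√2.
Here α = 0.9933, β = 0.1157i: (α + β)/√2 = (0.7024 + 0.08181i), (α − β)/√2 = (0.7024 - 0.08181i).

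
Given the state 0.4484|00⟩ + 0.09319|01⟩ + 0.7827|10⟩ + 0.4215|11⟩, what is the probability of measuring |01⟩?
0.008684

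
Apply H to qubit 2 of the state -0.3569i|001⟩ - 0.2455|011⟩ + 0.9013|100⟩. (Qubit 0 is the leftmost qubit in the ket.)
-0.2524i|000⟩ + 0.2524i|001⟩ - 0.1736|010⟩ + 0.1736|011⟩ + 0.6373|100⟩ + 0.6373|101⟩

H on qubit 2 mixes each pair of kets that differ only in qubit 2: amplitudes (a, b) of (|…0…⟩, |…1…⟩) become ((a + b)/√2, (a − b)/√2). Kets absent from the input have amplitude 0.
(|000⟩, |001⟩): (a, b) = (0, -0.3569i) → (-0.2524i, 0.2524i)
(|010⟩, |011⟩): (a, b) = (0, -0.2455) → (-0.1736, 0.1736)
(|100⟩, |101⟩): (a, b) = (0.9013, 0) → (0.6373, 0.6373)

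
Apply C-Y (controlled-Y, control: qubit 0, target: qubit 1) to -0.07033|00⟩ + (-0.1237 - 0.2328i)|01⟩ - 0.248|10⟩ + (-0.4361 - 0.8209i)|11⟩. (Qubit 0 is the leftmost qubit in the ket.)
-0.07033|00⟩ + (-0.1237 - 0.2328i)|01⟩ + (-0.8209 + 0.4361i)|10⟩ - 0.248i|11⟩

C-Y leaves the control-|0⟩ kets |00⟩, |01⟩ unchanged and applies Y to qubit 1 on the control-|1⟩ pair (|10⟩, |11⟩).
Y = [[0, -i], [i, 0]].
With a = amp(|10⟩) = -0.248 and b = amp(|11⟩) = (-0.4361 - 0.8209i):
new amp(|10⟩) = (-i)·b = (-0.8209 + 0.4361i)
new amp(|11⟩) = (i)·a = -0.248i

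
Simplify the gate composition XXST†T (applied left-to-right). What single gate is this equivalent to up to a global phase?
S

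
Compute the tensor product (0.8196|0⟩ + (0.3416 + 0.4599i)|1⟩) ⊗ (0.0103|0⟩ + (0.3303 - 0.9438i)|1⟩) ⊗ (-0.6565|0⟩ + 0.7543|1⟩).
-0.005542|000⟩ + 0.006368|001⟩ + (-0.1777 + 0.5078i)|010⟩ + (0.2042 - 0.5835i)|011⟩ + (-0.00231 - 0.00311i)|100⟩ + (0.002654 + 0.003573i)|101⟩ + (-0.359 + 0.1119i)|110⟩ + (0.4125 - 0.1286i)|111⟩

amp(|b₁b₂…⟩) = product of the factor amplitudes for bits b₁, b₂, …; only kets whose every factor amplitude is nonzero survive.
|000⟩: (0.8196)(0.0103)(-0.6565) = -0.005542
|001⟩: (0.8196)(0.0103)(0.7543) = 0.006368
|010⟩: (0.8196)(0.3303 - 0.9438i)(-0.6565) = (-0.1777 + 0.5078i)
|011⟩: (0.8196)(0.3303 - 0.9438i)(0.7543) = (0.2042 - 0.5835i)
|100⟩: (0.3416 + 0.4599i)(0.0103)(-0.6565) = (-0.00231 - 0.00311i)
|101⟩: (0.3416 + 0.4599i)(0.0103)(0.7543) = (0.002654 + 0.003573i)
|110⟩: (0.3416 + 0.4599i)(0.3303 - 0.9438i)(-0.6565) = (-0.359 + 0.1119i)
|111⟩: (0.3416 + 0.4599i)(0.3303 - 0.9438i)(0.7543) = (0.4125 - 0.1286i)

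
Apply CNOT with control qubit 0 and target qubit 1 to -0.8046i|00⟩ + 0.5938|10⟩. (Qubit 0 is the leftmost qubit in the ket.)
-0.8046i|00⟩ + 0.5938|11⟩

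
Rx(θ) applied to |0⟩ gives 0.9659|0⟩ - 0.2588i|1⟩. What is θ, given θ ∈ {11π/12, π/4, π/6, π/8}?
π/6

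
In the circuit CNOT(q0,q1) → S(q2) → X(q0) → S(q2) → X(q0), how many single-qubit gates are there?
4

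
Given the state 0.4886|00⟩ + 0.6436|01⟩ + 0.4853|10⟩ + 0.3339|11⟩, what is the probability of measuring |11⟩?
0.1115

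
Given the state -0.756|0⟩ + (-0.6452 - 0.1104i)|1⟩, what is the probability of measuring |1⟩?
0.4285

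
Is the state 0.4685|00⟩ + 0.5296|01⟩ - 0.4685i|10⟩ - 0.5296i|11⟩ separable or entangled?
Separable

Writing the state as a|00⟩ + b|01⟩ + c|10⟩ + d|11⟩, it is a product state iff ad − bc = 0.
Here (a, b, c, d) = (0.4685, 0.5296, -0.4685i, -0.5296i): ad − bc = (0.4685)(-0.5296i) − (0.5296)(-0.4685i) = 0, so the state is separable.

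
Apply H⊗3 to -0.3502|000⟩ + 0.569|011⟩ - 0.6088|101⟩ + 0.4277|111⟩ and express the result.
0.01333|000⟩ - 0.261|001⟩ - 0.6914|010⟩ + 0.4438|011⟩ + 0.1414|100⟩ - 0.389|101⟩ + 0.04147|110⟩ - 0.2891|111⟩

H⊗3 gives amp(|y⟩) = (1/2√2) Σ_x (−1)^(x·y) amp(|x⟩), where x·y is the number of positions in which both x and y have a 1.
|000⟩: (-0.3502 + 0.569 - 0.6088 + 0.4277)/(2√2) = 0.01333
|001⟩: (-0.3502 - 0.569 + 0.6088 - 0.4277)/(2√2) = -0.261
|010⟩: (-0.3502 - 0.569 - 0.6088 - 0.4277)/(2√2) = -0.6914
|011⟩: (-0.3502 + 0.569 + 0.6088 + 0.4277)/(2√2) = 0.4438
|100⟩: (-0.3502 + 0.569 + 0.6088 - 0.4277)/(2√2) = 0.1414
|101⟩: (-0.3502 - 0.569 - 0.6088 + 0.4277)/(2√2) = -0.389
|110⟩: (-0.3502 - 0.569 + 0.6088 + 0.4277)/(2√2) = 0.04147
|111⟩: (-0.3502 + 0.569 - 0.6088 - 0.4277)/(2√2) = -0.2891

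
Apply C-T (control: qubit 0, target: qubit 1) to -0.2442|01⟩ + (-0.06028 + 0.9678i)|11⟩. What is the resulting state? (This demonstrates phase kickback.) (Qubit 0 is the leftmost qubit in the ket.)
-0.2442|01⟩ + (-0.727 + 0.6417i)|11⟩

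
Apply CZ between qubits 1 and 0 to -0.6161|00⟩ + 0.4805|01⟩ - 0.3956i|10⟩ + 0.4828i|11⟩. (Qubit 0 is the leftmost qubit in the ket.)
-0.6161|00⟩ + 0.4805|01⟩ - 0.3956i|10⟩ - 0.4828i|11⟩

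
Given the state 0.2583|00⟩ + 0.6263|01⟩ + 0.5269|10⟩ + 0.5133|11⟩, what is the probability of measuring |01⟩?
0.3923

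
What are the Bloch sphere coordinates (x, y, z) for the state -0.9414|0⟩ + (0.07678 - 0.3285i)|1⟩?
(-0.1446, 0.6185, 0.7724)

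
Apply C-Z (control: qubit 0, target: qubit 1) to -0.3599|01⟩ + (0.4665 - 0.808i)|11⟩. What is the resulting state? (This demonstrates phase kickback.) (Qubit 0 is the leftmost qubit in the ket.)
-0.3599|01⟩ + (-0.4665 + 0.808i)|11⟩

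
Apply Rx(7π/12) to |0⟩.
0.6088|0⟩ - 0.7934i|1⟩

Rx(7π/12) = [[cos(θ/2), −i·sin(θ/2)], [−i·sin(θ/2), cos(θ/2)]]; θ = 7π/12, cos(θ/2) ≈ 0.608761, sin(θ/2) ≈ 0.793353.
With a = amp(|0⟩) = 1 and b = amp(|1⟩) = 0:
new amp(|0⟩) = (0.608761)·a + (-0.793353i)·b = 0.6088
new amp(|1⟩) = (-0.793353i)·a + (0.608761)·b = -0.7934i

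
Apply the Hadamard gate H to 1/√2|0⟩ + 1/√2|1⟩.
|0⟩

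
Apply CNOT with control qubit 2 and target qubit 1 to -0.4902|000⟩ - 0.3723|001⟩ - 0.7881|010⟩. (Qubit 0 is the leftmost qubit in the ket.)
-0.4902|000⟩ - 0.7881|010⟩ - 0.3723|011⟩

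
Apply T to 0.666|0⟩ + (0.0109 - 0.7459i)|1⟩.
0.666|0⟩ + (0.5351 - 0.5197i)|1⟩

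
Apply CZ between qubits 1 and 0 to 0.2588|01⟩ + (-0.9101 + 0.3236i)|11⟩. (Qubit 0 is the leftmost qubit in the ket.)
0.2588|01⟩ + (0.9101 - 0.3236i)|11⟩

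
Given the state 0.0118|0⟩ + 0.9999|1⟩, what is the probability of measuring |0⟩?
0.0001392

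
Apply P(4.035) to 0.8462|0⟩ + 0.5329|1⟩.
0.8462|0⟩ + (-0.334 - 0.4152i)|1⟩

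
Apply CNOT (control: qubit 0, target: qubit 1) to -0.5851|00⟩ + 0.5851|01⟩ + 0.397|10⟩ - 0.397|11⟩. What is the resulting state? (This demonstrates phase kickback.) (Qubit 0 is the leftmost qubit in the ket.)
-0.5851|00⟩ + 0.5851|01⟩ - 0.397|10⟩ + 0.397|11⟩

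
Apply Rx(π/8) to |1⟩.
-0.1951i|0⟩ + 0.9808|1⟩

Rx(π/8) = [[cos(θ/2), −i·sin(θ/2)], [−i·sin(θ/2), cos(θ/2)]]; θ = π/8, cos(θ/2) ≈ 0.980785, sin(θ/2) ≈ 0.19509.
With a = amp(|0⟩) = 0 and b = amp(|1⟩) = 1:
new amp(|0⟩) = (0.980785)·a + (-0.19509i)·b = -0.1951i
new amp(|1⟩) = (-0.19509i)·a + (0.980785)·b = 0.9808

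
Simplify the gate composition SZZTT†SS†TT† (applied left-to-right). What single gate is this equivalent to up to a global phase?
S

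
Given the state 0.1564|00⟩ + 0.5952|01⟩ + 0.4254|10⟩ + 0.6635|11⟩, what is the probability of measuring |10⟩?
0.181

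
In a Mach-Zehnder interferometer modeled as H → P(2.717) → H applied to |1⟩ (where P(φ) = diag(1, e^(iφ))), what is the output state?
(0.9556 - 0.206i)|0⟩ + (0.0444 + 0.206i)|1⟩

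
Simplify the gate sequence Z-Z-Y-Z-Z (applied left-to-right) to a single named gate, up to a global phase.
Y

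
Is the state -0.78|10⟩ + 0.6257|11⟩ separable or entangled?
Separable

Writing the state as a|00⟩ + b|01⟩ + c|10⟩ + d|11⟩, it is a product state iff ad − bc = 0.
Here (a, b, c, d) = (0, 0, -0.78, 0.6257): ad − bc = (0)(0.6257) − (0)(-0.78) = 0, so the state is separable.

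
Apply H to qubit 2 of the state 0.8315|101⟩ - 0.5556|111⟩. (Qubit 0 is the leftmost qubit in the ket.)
0.588|100⟩ - 0.588|101⟩ - 0.3929|110⟩ + 0.3929|111⟩

H on qubit 2 mixes each pair of kets that differ only in qubit 2: amplitudes (a, b) of (|…0…⟩, |…1…⟩) become ((a + b)/√2, (a − b)/√2). Kets absent from the input have amplitude 0.
(|100⟩, |101⟩): (a, b) = (0, 0.8315) → (0.588, -0.588)
(|110⟩, |111⟩): (a, b) = (0, -0.5556) → (-0.3929, 0.3929)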